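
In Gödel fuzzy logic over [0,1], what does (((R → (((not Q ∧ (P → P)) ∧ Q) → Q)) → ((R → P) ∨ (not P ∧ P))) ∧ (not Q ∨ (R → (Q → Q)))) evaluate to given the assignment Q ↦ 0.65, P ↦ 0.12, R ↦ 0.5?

0.12

not Q: Gödel ¬ of 0.65 = 0 (operand ≠ 0)
(P → P): 0.12 ≤ 0.12, so result = 1
(not Q ∧ (P → P)) = min(0, 1) = 0
((not Q ∧ (P → P)) ∧ Q) = min(0, 0.65) = 0
(((not Q ∧ (P → P)) ∧ Q) → Q): 0 ≤ 0.65, so result = 1
(R → (((not Q ∧ (P → P)) ∧ Q) → Q)): 0.5 ≤ 1, so result = 1
(R → P): 0.5 > 0.12, so result = 0.12
not P: Gödel ¬ of 0.12 = 0 (operand ≠ 0)
(not P ∧ P) = min(0, 0.12) = 0
((R → P) ∨ (not P ∧ P)) = max(0.12, 0) = 0.12
((R → (((not Q ∧ (P → P)) ∧ Q) → Q)) → ((R → P) ∨ (not P ∧ P))): 1 > 0.12, so result = 0.12
not Q: Gödel ¬ of 0.65 = 0 (operand ≠ 0)
(Q → Q): 0.65 ≤ 0.65, so result = 1
(R → (Q → Q)): 0.5 ≤ 1, so result = 1
(not Q ∨ (R → (Q → Q))) = max(0, 1) = 1
(((R → (((not Q ∧ (P → P)) ∧ Q) → Q)) → ((R → P) ∨ (not P ∧ P))) ∧ (not Q ∨ (R → (Q → Q)))) = min(0.12, 1) = 0.12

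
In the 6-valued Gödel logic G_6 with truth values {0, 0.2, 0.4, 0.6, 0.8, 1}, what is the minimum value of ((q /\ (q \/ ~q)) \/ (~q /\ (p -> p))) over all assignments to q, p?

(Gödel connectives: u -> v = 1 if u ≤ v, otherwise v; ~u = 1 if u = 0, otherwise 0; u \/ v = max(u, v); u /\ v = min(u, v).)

0.20

The minimum is attained at q = 0.2, p = 0:
  ~q: Gödel ¬ of 0.2 = 0 (operand ≠ 0)
  (q \/ ~q) = max(0.2, 0) = 0.2
  (q /\ (q \/ ~q)) = min(0.2, 0.2) = 0.2
  ~q: Gödel ¬ of 0.2 = 0 (operand ≠ 0)
  (p -> p): 0 ≤ 0, so result = 1
  (~q /\ (p -> p)) = min(0, 1) = 0
  ((q /\ (q \/ ~q)) \/ (~q /\ (p -> p))) = max(0.2, 0) = 0.2
Checking all 36 assignments confirms none give a value below 0.20.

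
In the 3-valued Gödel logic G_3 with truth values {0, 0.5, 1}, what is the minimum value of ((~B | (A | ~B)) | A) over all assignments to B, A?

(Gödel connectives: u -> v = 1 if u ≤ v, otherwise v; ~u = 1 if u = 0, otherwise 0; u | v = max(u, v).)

The minimum is attained at B = 0.5, A = 0:
  ~B: Gödel ¬ of 0.5 = 0 (operand ≠ 0)
  ~B: Gödel ¬ of 0.5 = 0 (operand ≠ 0)
  (A | ~B) = max(0, 0) = 0
  (~B | (A | ~B)) = max(0, 0) = 0
  ((~B | (A | ~B)) | A) = max(0, 0) = 0
Checking all 9 assignments confirms none give a value below 0.00.

0.00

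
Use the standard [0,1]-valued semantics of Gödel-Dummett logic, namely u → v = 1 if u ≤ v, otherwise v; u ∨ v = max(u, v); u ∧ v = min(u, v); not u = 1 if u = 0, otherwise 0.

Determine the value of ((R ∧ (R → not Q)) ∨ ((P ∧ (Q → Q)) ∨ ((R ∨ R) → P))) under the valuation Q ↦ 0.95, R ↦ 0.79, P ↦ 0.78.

0.78

not Q: Gödel ¬ of 0.95 = 0 (operand ≠ 0)
(R → not Q): 0.79 > 0, so result = 0
(R ∧ (R → not Q)) = min(0.79, 0) = 0
(Q → Q): 0.95 ≤ 0.95, so result = 1
(P ∧ (Q → Q)) = min(0.78, 1) = 0.78
(R ∨ R) = max(0.79, 0.79) = 0.79
((R ∨ R) → P): 0.79 > 0.78, so result = 0.78
((P ∧ (Q → Q)) ∨ ((R ∨ R) → P)) = max(0.78, 0.78) = 0.78
((R ∧ (R → not Q)) ∨ ((P ∧ (Q → Q)) ∨ ((R ∨ R) → P))) = max(0, 0.78) = 0.78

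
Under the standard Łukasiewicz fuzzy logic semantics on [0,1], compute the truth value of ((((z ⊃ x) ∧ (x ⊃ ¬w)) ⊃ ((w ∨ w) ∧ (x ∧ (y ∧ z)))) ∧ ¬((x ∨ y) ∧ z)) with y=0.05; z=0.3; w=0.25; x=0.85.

0.15

(z ⊃ x): min(1, 1 − 0.3 + 0.85) = 1
¬w: Łukasiewicz ¬ gives 1 − 0.25 = 0.75
(x ⊃ ¬w): min(1, 1 − 0.85 + 0.75) = 0.9
((z ⊃ x) ∧ (x ⊃ ¬w)) = min(1, 0.9) = 0.9
(w ∨ w) = max(0.25, 0.25) = 0.25
(y ∧ z) = min(0.05, 0.3) = 0.05
(x ∧ (y ∧ z)) = min(0.85, 0.05) = 0.05
((w ∨ w) ∧ (x ∧ (y ∧ z))) = min(0.25, 0.05) = 0.05
(((z ⊃ x) ∧ (x ⊃ ¬w)) ⊃ ((w ∨ w) ∧ (x ∧ (y ∧ z)))): min(1, 1 − 0.9 + 0.05) = 0.15
(x ∨ y) = max(0.85, 0.05) = 0.85
((x ∨ y) ∧ z) = min(0.85, 0.3) = 0.3
¬((x ∨ y) ∧ z): Łukasiewicz ¬ gives 1 − 0.3 = 0.7
((((z ⊃ x) ∧ (x ⊃ ¬w)) ⊃ ((w ∨ w) ∧ (x ∧ (y ∧ z)))) ∧ ¬((x ∨ y) ∧ z)) = min(0.15, 0.7) = 0.15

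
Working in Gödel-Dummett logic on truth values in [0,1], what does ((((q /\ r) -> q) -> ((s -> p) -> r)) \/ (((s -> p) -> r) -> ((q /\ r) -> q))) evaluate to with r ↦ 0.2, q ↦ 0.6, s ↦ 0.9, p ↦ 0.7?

1.00

(q /\ r) = min(0.6, 0.2) = 0.2
((q /\ r) -> q): 0.2 ≤ 0.6, so result = 1
(s -> p): 0.9 > 0.7, so result = 0.7
((s -> p) -> r): 0.7 > 0.2, so result = 0.2
(((q /\ r) -> q) -> ((s -> p) -> r)): 1 > 0.2, so result = 0.2
(s -> p): 0.9 > 0.7, so result = 0.7
((s -> p) -> r): 0.7 > 0.2, so result = 0.2
(q /\ r) = min(0.6, 0.2) = 0.2
((q /\ r) -> q): 0.2 ≤ 0.6, so result = 1
(((s -> p) -> r) -> ((q /\ r) -> q)): 0.2 ≤ 1, so result = 1
((((q /\ r) -> q) -> ((s -> p) -> r)) \/ (((s -> p) -> r) -> ((q /\ r) -> q))) = max(0.2, 1) = 1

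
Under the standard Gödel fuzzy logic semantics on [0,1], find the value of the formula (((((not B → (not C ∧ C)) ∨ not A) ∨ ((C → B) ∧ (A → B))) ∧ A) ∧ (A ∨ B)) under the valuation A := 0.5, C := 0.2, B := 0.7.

not B: Gödel ¬ of 0.7 = 0 (operand ≠ 0)
not C: Gödel ¬ of 0.2 = 0 (operand ≠ 0)
(not C ∧ C) = min(0, 0.2) = 0
(not B → (not C ∧ C)): 0 ≤ 0, so result = 1
not A: Gödel ¬ of 0.5 = 0 (operand ≠ 0)
((not B → (not C ∧ C)) ∨ not A) = max(1, 0) = 1
(C → B): 0.2 ≤ 0.7, so result = 1
(A → B): 0.5 ≤ 0.7, so result = 1
((C → B) ∧ (A → B)) = min(1, 1) = 1
(((not B → (not C ∧ C)) ∨ not A) ∨ ((C → B) ∧ (A → B))) = max(1, 1) = 1
((((not B → (not C ∧ C)) ∨ not A) ∨ ((C → B) ∧ (A → B))) ∧ A) = min(1, 0.5) = 0.5
(A ∨ B) = max(0.5, 0.7) = 0.7
(((((not B → (not C ∧ C)) ∨ not A) ∨ ((C → B) ∧ (A → B))) ∧ A) ∧ (A ∨ B)) = min(0.5, 0.7) = 0.5

0.50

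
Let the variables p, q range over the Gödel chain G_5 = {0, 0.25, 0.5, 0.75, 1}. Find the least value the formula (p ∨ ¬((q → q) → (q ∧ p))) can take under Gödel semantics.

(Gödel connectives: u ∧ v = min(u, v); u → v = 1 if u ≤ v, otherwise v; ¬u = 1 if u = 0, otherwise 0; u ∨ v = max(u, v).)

The minimum is attained at p = 0.25, q = 0.25:
  (q → q): 0.25 ≤ 0.25, so result = 1
  (q ∧ p) = min(0.25, 0.25) = 0.25
  ((q → q) → (q ∧ p)): 1 > 0.25, so result = 0.25
  ¬((q → q) → (q ∧ p)): Gödel ¬ of 0.25 = 0 (operand ≠ 0)
  (p ∨ ¬((q → q) → (q ∧ p))) = max(0.25, 0) = 0.25
Checking all 25 assignments confirms none give a value below 0.25.

0.25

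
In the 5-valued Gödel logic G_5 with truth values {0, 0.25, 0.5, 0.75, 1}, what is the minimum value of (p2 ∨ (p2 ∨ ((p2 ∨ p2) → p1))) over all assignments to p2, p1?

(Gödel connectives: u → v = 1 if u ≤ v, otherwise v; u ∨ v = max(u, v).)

0.25

The minimum is attained at p2 = 0.25, p1 = 0:
  (p2 ∨ p2) = max(0.25, 0.25) = 0.25
  ((p2 ∨ p2) → p1): 0.25 > 0, so result = 0
  (p2 ∨ ((p2 ∨ p2) → p1)) = max(0.25, 0) = 0.25
  (p2 ∨ (p2 ∨ ((p2 ∨ p2) → p1))) = max(0.25, 0.25) = 0.25
Checking all 25 assignments confirms none give a value below 0.25.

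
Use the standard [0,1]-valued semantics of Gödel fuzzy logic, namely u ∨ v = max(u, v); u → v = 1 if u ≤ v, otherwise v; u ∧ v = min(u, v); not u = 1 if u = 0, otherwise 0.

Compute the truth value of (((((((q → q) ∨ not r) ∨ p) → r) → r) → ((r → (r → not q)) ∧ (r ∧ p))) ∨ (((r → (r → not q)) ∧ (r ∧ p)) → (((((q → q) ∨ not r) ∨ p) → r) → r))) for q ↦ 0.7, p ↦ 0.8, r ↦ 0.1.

1.00

(q → q): 0.7 ≤ 0.7, so result = 1
not r: Gödel ¬ of 0.1 = 0 (operand ≠ 0)
((q → q) ∨ not r) = max(1, 0) = 1
(((q → q) ∨ not r) ∨ p) = max(1, 0.8) = 1
((((q → q) ∨ not r) ∨ p) → r): 1 > 0.1, so result = 0.1
(((((q → q) ∨ not r) ∨ p) → r) → r): 0.1 ≤ 0.1, so result = 1
not q: Gödel ¬ of 0.7 = 0 (operand ≠ 0)
(r → not q): 0.1 > 0, so result = 0
(r → (r → not q)): 0.1 > 0, so result = 0
(r ∧ p) = min(0.1, 0.8) = 0.1
((r → (r → not q)) ∧ (r ∧ p)) = min(0, 0.1) = 0
((((((q → q) ∨ not r) ∨ p) → r) → r) → ((r → (r → not q)) ∧ (r ∧ p))): 1 > 0, so result = 0
not q: Gödel ¬ of 0.7 = 0 (operand ≠ 0)
(r → not q): 0.1 > 0, so result = 0
(r → (r → not q)): 0.1 > 0, so result = 0
(r ∧ p) = min(0.1, 0.8) = 0.1
((r → (r → not q)) ∧ (r ∧ p)) = min(0, 0.1) = 0
(q → q): 0.7 ≤ 0.7, so result = 1
not r: Gödel ¬ of 0.1 = 0 (operand ≠ 0)
((q → q) ∨ not r) = max(1, 0) = 1
(((q → q) ∨ not r) ∨ p) = max(1, 0.8) = 1
((((q → q) ∨ not r) ∨ p) → r): 1 > 0.1, so result = 0.1
(((((q → q) ∨ not r) ∨ p) → r) → r): 0.1 ≤ 0.1, so result = 1
(((r → (r → not q)) ∧ (r ∧ p)) → (((((q → q) ∨ not r) ∨ p) → r) → r)): 0 ≤ 1, so result = 1
(((((((q → q) ∨ not r) ∨ p) → r) → r) → ((r → (r → not q)) ∧ (r ∧ p))) ∨ (((r → (r → not q)) ∧ (r ∧ p)) → (((((q → q) ∨ not r) ∨ p) → r) → r))) = max(0, 1) = 1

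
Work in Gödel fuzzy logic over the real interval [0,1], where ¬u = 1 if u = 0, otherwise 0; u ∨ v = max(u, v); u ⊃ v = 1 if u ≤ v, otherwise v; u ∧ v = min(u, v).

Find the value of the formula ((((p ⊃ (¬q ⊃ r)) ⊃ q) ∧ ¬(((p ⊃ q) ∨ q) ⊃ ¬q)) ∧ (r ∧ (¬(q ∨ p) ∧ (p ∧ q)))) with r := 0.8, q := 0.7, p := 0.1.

¬q: Gödel ¬ of 0.7 = 0 (operand ≠ 0)
(¬q ⊃ r): 0 ≤ 0.8, so result = 1
(p ⊃ (¬q ⊃ r)): 0.1 ≤ 1, so result = 1
((p ⊃ (¬q ⊃ r)) ⊃ q): 1 > 0.7, so result = 0.7
(p ⊃ q): 0.1 ≤ 0.7, so result = 1
((p ⊃ q) ∨ q) = max(1, 0.7) = 1
¬q: Gödel ¬ of 0.7 = 0 (operand ≠ 0)
(((p ⊃ q) ∨ q) ⊃ ¬q): 1 > 0, so result = 0
¬(((p ⊃ q) ∨ q) ⊃ ¬q): Gödel ¬ of 0 = 1 (operand is 0)
(((p ⊃ (¬q ⊃ r)) ⊃ q) ∧ ¬(((p ⊃ q) ∨ q) ⊃ ¬q)) = min(0.7, 1) = 0.7
(q ∨ p) = max(0.7, 0.1) = 0.7
¬(q ∨ p): Gödel ¬ of 0.7 = 0 (operand ≠ 0)
(p ∧ q) = min(0.1, 0.7) = 0.1
(¬(q ∨ p) ∧ (p ∧ q)) = min(0, 0.1) = 0
(r ∧ (¬(q ∨ p) ∧ (p ∧ q))) = min(0.8, 0) = 0
((((p ⊃ (¬q ⊃ r)) ⊃ q) ∧ ¬(((p ⊃ q) ∨ q) ⊃ ¬q)) ∧ (r ∧ (¬(q ∨ p) ∧ (p ∧ q)))) = min(0.7, 0) = 0

0.00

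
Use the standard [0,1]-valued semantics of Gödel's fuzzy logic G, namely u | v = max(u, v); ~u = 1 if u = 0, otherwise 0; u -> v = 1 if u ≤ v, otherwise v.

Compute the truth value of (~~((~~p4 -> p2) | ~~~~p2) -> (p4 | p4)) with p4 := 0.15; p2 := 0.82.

0.15

~p4: Gödel ¬ of 0.15 = 0 (operand ≠ 0)
~~p4: Gödel ¬ of 0 = 1 (operand is 0)
(~~p4 -> p2): 1 > 0.82, so result = 0.82
~p2: Gödel ¬ of 0.82 = 0 (operand ≠ 0)
~~p2: Gödel ¬ of 0 = 1 (operand is 0)
~~~p2: Gödel ¬ of 1 = 0 (operand ≠ 0)
~~~~p2: Gödel ¬ of 0 = 1 (operand is 0)
((~~p4 -> p2) | ~~~~p2) = max(0.82, 1) = 1
~((~~p4 -> p2) | ~~~~p2): Gödel ¬ of 1 = 0 (operand ≠ 0)
~~((~~p4 -> p2) | ~~~~p2): Gödel ¬ of 0 = 1 (operand is 0)
(p4 | p4) = max(0.15, 0.15) = 0.15
(~~((~~p4 -> p2) | ~~~~p2) -> (p4 | p4)): 1 > 0.15, so result = 0.15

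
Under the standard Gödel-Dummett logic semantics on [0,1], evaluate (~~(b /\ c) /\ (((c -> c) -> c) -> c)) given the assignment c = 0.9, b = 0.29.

1.00

(b /\ c) = min(0.29, 0.9) = 0.29
~(b /\ c): Gödel ¬ of 0.29 = 0 (operand ≠ 0)
~~(b /\ c): Gödel ¬ of 0 = 1 (operand is 0)
(c -> c): 0.9 ≤ 0.9, so result = 1
((c -> c) -> c): 1 > 0.9, so result = 0.9
(((c -> c) -> c) -> c): 0.9 ≤ 0.9, so result = 1
(~~(b /\ c) /\ (((c -> c) -> c) -> c)) = min(1, 1) = 1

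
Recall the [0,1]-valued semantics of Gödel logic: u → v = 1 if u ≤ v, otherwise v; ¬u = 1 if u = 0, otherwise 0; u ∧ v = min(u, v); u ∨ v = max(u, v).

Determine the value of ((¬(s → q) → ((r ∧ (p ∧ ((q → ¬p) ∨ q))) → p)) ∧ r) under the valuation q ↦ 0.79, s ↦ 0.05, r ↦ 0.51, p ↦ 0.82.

(s → q): 0.05 ≤ 0.79, so result = 1
¬(s → q): Gödel ¬ of 1 = 0 (operand ≠ 0)
¬p: Gödel ¬ of 0.82 = 0 (operand ≠ 0)
(q → ¬p): 0.79 > 0, so result = 0
((q → ¬p) ∨ q) = max(0, 0.79) = 0.79
(p ∧ ((q → ¬p) ∨ q)) = min(0.82, 0.79) = 0.79
(r ∧ (p ∧ ((q → ¬p) ∨ q))) = min(0.51, 0.79) = 0.51
((r ∧ (p ∧ ((q → ¬p) ∨ q))) → p): 0.51 ≤ 0.82, so result = 1
(¬(s → q) → ((r ∧ (p ∧ ((q → ¬p) ∨ q))) → p)): 0 ≤ 1, so result = 1
((¬(s → q) → ((r ∧ (p ∧ ((q → ¬p) ∨ q))) → p)) ∧ r) = min(1, 0.51) = 0.51

0.51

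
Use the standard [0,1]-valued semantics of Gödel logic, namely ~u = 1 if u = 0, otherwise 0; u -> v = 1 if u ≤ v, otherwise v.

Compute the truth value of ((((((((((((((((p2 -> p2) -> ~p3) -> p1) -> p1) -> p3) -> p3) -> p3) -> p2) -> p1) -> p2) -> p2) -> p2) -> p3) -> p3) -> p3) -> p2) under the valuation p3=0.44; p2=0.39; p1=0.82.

(p2 -> p2): 0.39 ≤ 0.39, so result = 1
~p3: Gödel ¬ of 0.44 = 0 (operand ≠ 0)
((p2 -> p2) -> ~p3): 1 > 0, so result = 0
(((p2 -> p2) -> ~p3) -> p1): 0 ≤ 0.82, so result = 1
((((p2 -> p2) -> ~p3) -> p1) -> p1): 1 > 0.82, so result = 0.82
(((((p2 -> p2) -> ~p3) -> p1) -> p1) -> p3): 0.82 > 0.44, so result = 0.44
((((((p2 -> p2) -> ~p3) -> p1) -> p1) -> p3) -> p3): 0.44 ≤ 0.44, so result = 1
(((((((p2 -> p2) -> ~p3) -> p1) -> p1) -> p3) -> p3) -> p3): 1 > 0.44, so result = 0.44
((((((((p2 -> p2) -> ~p3) -> p1) -> p1) -> p3) -> p3) -> p3) -> p2): 0.44 > 0.39, so result = 0.39
(((((((((p2 -> p2) -> ~p3) -> p1) -> p1) -> p3) -> p3) -> p3) -> p2) -> p1): 0.39 ≤ 0.82, so result = 1
((((((((((p2 -> p2) -> ~p3) -> p1) -> p1) -> p3) -> p3) -> p3) -> p2) -> p1) -> p2): 1 > 0.39, so result = 0.39
(((((((((((p2 -> p2) -> ~p3) -> p1) -> p1) -> p3) -> p3) -> p3) -> p2) -> p1) -> p2) -> p2): 0.39 ≤ 0.39, so result = 1
((((((((((((p2 -> p2) -> ~p3) -> p1) -> p1) -> p3) -> p3) -> p3) -> p2) -> p1) -> p2) -> p2) -> p2): 1 > 0.39, so result = 0.39
(((((((((((((p2 -> p2) -> ~p3) -> p1) -> p1) -> p3) -> p3) -> p3) -> p2) -> p1) -> p2) -> p2) -> p2) -> p3): 0.39 ≤ 0.44, so result = 1
((((((((((((((p2 -> p2) -> ~p3) -> p1) -> p1) -> p3) -> p3) -> p3) -> p2) -> p1) -> p2) -> p2) -> p2) -> p3) -> p3): 1 > 0.44, so result = 0.44
(((((((((((((((p2 -> p2) -> ~p3) -> p1) -> p1) -> p3) -> p3) -> p3) -> p2) -> p1) -> p2) -> p2) -> p2) -> p3) -> p3) -> p3): 0.44 ≤ 0.44, so result = 1
((((((((((((((((p2 -> p2) -> ~p3) -> p1) -> p1) -> p3) -> p3) -> p3) -> p2) -> p1) -> p2) -> p2) -> p2) -> p3) -> p3) -> p3) -> p2): 1 > 0.39, so result = 0.39

0.39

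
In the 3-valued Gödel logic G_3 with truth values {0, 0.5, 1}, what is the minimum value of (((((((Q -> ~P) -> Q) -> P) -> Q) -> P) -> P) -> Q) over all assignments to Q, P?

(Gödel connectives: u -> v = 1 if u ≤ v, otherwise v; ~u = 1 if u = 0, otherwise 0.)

0.00

The minimum is attained at Q = 0, P = 0.5:
  ~P: Gödel ¬ of 0.5 = 0 (operand ≠ 0)
  (Q -> ~P): 0 ≤ 0, so result = 1
  ((Q -> ~P) -> Q): 1 > 0, so result = 0
  (((Q -> ~P) -> Q) -> P): 0 ≤ 0.5, so result = 1
  ((((Q -> ~P) -> Q) -> P) -> Q): 1 > 0, so result = 0
  (((((Q -> ~P) -> Q) -> P) -> Q) -> P): 0 ≤ 0.5, so result = 1
  ((((((Q -> ~P) -> Q) -> P) -> Q) -> P) -> P): 1 > 0.5, so result = 0.5
  (((((((Q -> ~P) -> Q) -> P) -> Q) -> P) -> P) -> Q): 0.5 > 0, so result = 0
Checking all 9 assignments confirms none give a value below 0.00.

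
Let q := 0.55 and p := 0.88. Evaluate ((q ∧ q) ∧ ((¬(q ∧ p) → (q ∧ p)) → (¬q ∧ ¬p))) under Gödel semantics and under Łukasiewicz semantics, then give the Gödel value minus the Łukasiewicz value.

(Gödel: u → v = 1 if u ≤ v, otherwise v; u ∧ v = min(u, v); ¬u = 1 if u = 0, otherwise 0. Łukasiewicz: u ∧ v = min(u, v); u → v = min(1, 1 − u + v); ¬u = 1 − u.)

-0.12

Gödel evaluation:
  (q ∧ q) = min(0.55, 0.55) = 0.55
  (q ∧ p) = min(0.55, 0.88) = 0.55
  ¬(q ∧ p): Gödel ¬ of 0.55 = 0 (operand ≠ 0)
  (q ∧ p) = min(0.55, 0.88) = 0.55
  (¬(q ∧ p) → (q ∧ p)): 0 ≤ 0.55, so result = 1
  ¬q: Gödel ¬ of 0.55 = 0 (operand ≠ 0)
  ¬p: Gödel ¬ of 0.88 = 0 (operand ≠ 0)
  (¬q ∧ ¬p) = min(0, 0) = 0
  ((¬(q ∧ p) → (q ∧ p)) → (¬q ∧ ¬p)): 1 > 0, so result = 0
  ((q ∧ q) ∧ ((¬(q ∧ p) → (q ∧ p)) → (¬q ∧ ¬p))) = min(0.55, 0) = 0
  Gödel value = 0
Łukasiewicz evaluation:
  (q ∧ q) = min(0.55, 0.55) = 0.55
  (q ∧ p) = min(0.55, 0.88) = 0.55
  ¬(q ∧ p): Łukasiewicz ¬ gives 1 − 0.55 = 0.45
  (q ∧ p) = min(0.55, 0.88) = 0.55
  (¬(q ∧ p) → (q ∧ p)): min(1, 1 − 0.45 + 0.55) = 1
  ¬q: Łukasiewicz ¬ gives 1 − 0.55 = 0.45
  ¬p: Łukasiewicz ¬ gives 1 − 0.88 = 0.12
  (¬q ∧ ¬p) = min(0.45, 0.12) = 0.12
  ((¬(q ∧ p) → (q ∧ p)) → (¬q ∧ ¬p)): min(1, 1 − 1 + 0.12) = 0.12
  ((q ∧ q) ∧ ((¬(q ∧ p) → (q ∧ p)) → (¬q ∧ ¬p))) = min(0.55, 0.12) = 0.12
  Łukasiewicz value = 0.12
Difference: 0 − 0.12 = -0.12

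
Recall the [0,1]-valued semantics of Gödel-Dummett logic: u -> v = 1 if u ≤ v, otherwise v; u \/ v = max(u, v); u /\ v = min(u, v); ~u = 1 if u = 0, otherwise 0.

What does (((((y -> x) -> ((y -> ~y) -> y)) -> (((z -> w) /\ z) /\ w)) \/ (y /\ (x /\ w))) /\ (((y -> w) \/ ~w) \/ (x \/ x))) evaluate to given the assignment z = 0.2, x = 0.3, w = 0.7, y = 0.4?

0.30

(y -> x): 0.4 > 0.3, so result = 0.3
~y: Gödel ¬ of 0.4 = 0 (operand ≠ 0)
(y -> ~y): 0.4 > 0, so result = 0
((y -> ~y) -> y): 0 ≤ 0.4, so result = 1
((y -> x) -> ((y -> ~y) -> y)): 0.3 ≤ 1, so result = 1
(z -> w): 0.2 ≤ 0.7, so result = 1
((z -> w) /\ z) = min(1, 0.2) = 0.2
(((z -> w) /\ z) /\ w) = min(0.2, 0.7) = 0.2
(((y -> x) -> ((y -> ~y) -> y)) -> (((z -> w) /\ z) /\ w)): 1 > 0.2, so result = 0.2
(x /\ w) = min(0.3, 0.7) = 0.3
(y /\ (x /\ w)) = min(0.4, 0.3) = 0.3
((((y -> x) -> ((y -> ~y) -> y)) -> (((z -> w) /\ z) /\ w)) \/ (y /\ (x /\ w))) = max(0.2, 0.3) = 0.3
(y -> w): 0.4 ≤ 0.7, so result = 1
~w: Gödel ¬ of 0.7 = 0 (operand ≠ 0)
((y -> w) \/ ~w) = max(1, 0) = 1
(x \/ x) = max(0.3, 0.3) = 0.3
(((y -> w) \/ ~w) \/ (x \/ x)) = max(1, 0.3) = 1
(((((y -> x) -> ((y -> ~y) -> y)) -> (((z -> w) /\ z) /\ w)) \/ (y /\ (x /\ w))) /\ (((y -> w) \/ ~w) \/ (x \/ x))) = min(0.3, 1) = 0.3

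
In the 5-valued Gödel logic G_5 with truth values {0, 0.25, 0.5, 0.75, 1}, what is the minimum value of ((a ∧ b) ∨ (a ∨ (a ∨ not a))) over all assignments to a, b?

The minimum is attained at a = 0.25, b = 0:
  (a ∧ b) = min(0.25, 0) = 0
  not a: Gödel ¬ of 0.25 = 0 (operand ≠ 0)
  (a ∨ not a) = max(0.25, 0) = 0.25
  (a ∨ (a ∨ not a)) = max(0.25, 0.25) = 0.25
  ((a ∧ b) ∨ (a ∨ (a ∨ not a))) = max(0, 0.25) = 0.25
Checking all 25 assignments confirms none give a value below 0.25.

0.25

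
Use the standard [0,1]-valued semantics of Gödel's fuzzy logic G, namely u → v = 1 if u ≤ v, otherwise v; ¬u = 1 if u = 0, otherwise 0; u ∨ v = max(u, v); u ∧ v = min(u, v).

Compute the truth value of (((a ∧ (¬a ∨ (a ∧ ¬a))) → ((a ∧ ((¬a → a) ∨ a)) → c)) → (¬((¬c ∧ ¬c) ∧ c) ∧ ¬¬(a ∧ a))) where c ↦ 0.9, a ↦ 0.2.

1.00

¬a: Gödel ¬ of 0.2 = 0 (operand ≠ 0)
¬a: Gödel ¬ of 0.2 = 0 (operand ≠ 0)
(a ∧ ¬a) = min(0.2, 0) = 0
(¬a ∨ (a ∧ ¬a)) = max(0, 0) = 0
(a ∧ (¬a ∨ (a ∧ ¬a))) = min(0.2, 0) = 0
¬a: Gödel ¬ of 0.2 = 0 (operand ≠ 0)
(¬a → a): 0 ≤ 0.2, so result = 1
((¬a → a) ∨ a) = max(1, 0.2) = 1
(a ∧ ((¬a → a) ∨ a)) = min(0.2, 1) = 0.2
((a ∧ ((¬a → a) ∨ a)) → c): 0.2 ≤ 0.9, so result = 1
((a ∧ (¬a ∨ (a ∧ ¬a))) → ((a ∧ ((¬a → a) ∨ a)) → c)): 0 ≤ 1, so result = 1
¬c: Gödel ¬ of 0.9 = 0 (operand ≠ 0)
¬c: Gödel ¬ of 0.9 = 0 (operand ≠ 0)
(¬c ∧ ¬c) = min(0, 0) = 0
((¬c ∧ ¬c) ∧ c) = min(0, 0.9) = 0
¬((¬c ∧ ¬c) ∧ c): Gödel ¬ of 0 = 1 (operand is 0)
(a ∧ a) = min(0.2, 0.2) = 0.2
¬(a ∧ a): Gödel ¬ of 0.2 = 0 (operand ≠ 0)
¬¬(a ∧ a): Gödel ¬ of 0 = 1 (operand is 0)
(¬((¬c ∧ ¬c) ∧ c) ∧ ¬¬(a ∧ a)) = min(1, 1) = 1
(((a ∧ (¬a ∨ (a ∧ ¬a))) → ((a ∧ ((¬a → a) ∨ a)) → c)) → (¬((¬c ∧ ¬c) ∧ c) ∧ ¬¬(a ∧ a))): 1 ≤ 1, so result = 1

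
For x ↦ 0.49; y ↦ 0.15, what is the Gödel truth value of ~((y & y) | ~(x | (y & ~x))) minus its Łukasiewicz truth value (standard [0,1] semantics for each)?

-0.49

Gödel evaluation:
  (y & y) = min(0.15, 0.15) = 0.15
  ~x: Gödel ¬ of 0.49 = 0 (operand ≠ 0)
  (y & ~x) = min(0.15, 0) = 0
  (x | (y & ~x)) = max(0.49, 0) = 0.49
  ~(x | (y & ~x)): Gödel ¬ of 0.49 = 0 (operand ≠ 0)
  ((y & y) | ~(x | (y & ~x))) = max(0.15, 0) = 0.15
  ~((y & y) | ~(x | (y & ~x))): Gödel ¬ of 0.15 = 0 (operand ≠ 0)
  Gödel value = 0
Łukasiewicz evaluation:
  (y & y) = min(0.15, 0.15) = 0.15
  ~x: Łukasiewicz ¬ gives 1 − 0.49 = 0.51
  (y & ~x) = min(0.15, 0.51) = 0.15
  (x | (y & ~x)) = max(0.49, 0.15) = 0.49
  ~(x | (y & ~x)): Łukasiewicz ¬ gives 1 − 0.49 = 0.51
  ((y & y) | ~(x | (y & ~x))) = max(0.15, 0.51) = 0.51
  ~((y & y) | ~(x | (y & ~x))): Łukasiewicz ¬ gives 1 − 0.51 = 0.49
  Łukasiewicz value = 0.49
Difference: 0 − 0.49 = -0.49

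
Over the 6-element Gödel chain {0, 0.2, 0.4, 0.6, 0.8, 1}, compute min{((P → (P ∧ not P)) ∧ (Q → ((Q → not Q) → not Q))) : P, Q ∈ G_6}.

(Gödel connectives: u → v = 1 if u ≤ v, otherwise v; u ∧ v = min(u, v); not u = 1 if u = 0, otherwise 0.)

0.00

The minimum is attained at P = 0.2, Q = 0:
  not P: Gödel ¬ of 0.2 = 0 (operand ≠ 0)
  (P ∧ not P) = min(0.2, 0) = 0
  (P → (P ∧ not P)): 0.2 > 0, so result = 0
  not Q: Gödel ¬ of 0 = 1 (operand is 0)
  (Q → not Q): 0 ≤ 1, so result = 1
  not Q: Gödel ¬ of 0 = 1 (operand is 0)
  ((Q → not Q) → not Q): 1 ≤ 1, so result = 1
  (Q → ((Q → not Q) → not Q)): 0 ≤ 1, so result = 1
  ((P → (P ∧ not P)) ∧ (Q → ((Q → not Q) → not Q))) = min(0, 1) = 0
Checking all 36 assignments confirms none give a value below 0.00.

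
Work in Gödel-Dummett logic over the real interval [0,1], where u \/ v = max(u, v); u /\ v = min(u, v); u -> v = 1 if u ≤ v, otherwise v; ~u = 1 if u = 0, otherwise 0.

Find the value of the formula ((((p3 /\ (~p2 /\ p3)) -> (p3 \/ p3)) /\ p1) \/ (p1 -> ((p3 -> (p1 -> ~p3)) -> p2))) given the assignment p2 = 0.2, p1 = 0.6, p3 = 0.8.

~p2: Gödel ¬ of 0.2 = 0 (operand ≠ 0)
(~p2 /\ p3) = min(0, 0.8) = 0
(p3 /\ (~p2 /\ p3)) = min(0.8, 0) = 0
(p3 \/ p3) = max(0.8, 0.8) = 0.8
((p3 /\ (~p2 /\ p3)) -> (p3 \/ p3)): 0 ≤ 0.8, so result = 1
(((p3 /\ (~p2 /\ p3)) -> (p3 \/ p3)) /\ p1) = min(1, 0.6) = 0.6
~p3: Gödel ¬ of 0.8 = 0 (operand ≠ 0)
(p1 -> ~p3): 0.6 > 0, so result = 0
(p3 -> (p1 -> ~p3)): 0.8 > 0, so result = 0
((p3 -> (p1 -> ~p3)) -> p2): 0 ≤ 0.2, so result = 1
(p1 -> ((p3 -> (p1 -> ~p3)) -> p2)): 0.6 ≤ 1, so result = 1
((((p3 /\ (~p2 /\ p3)) -> (p3 \/ p3)) /\ p1) \/ (p1 -> ((p3 -> (p1 -> ~p3)) -> p2))) = max(0.6, 1) = 1

1.00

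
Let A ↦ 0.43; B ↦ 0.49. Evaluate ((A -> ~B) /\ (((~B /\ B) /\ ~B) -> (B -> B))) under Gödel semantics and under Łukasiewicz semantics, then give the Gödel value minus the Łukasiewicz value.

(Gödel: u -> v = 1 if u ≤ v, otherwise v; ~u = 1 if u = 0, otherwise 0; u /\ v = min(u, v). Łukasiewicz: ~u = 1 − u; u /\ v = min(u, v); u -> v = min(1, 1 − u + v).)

-1.00

Gödel evaluation:
  ~B: Gödel ¬ of 0.49 = 0 (operand ≠ 0)
  (A -> ~B): 0.43 > 0, so result = 0
  ~B: Gödel ¬ of 0.49 = 0 (operand ≠ 0)
  (~B /\ B) = min(0, 0.49) = 0
  ~B: Gödel ¬ of 0.49 = 0 (operand ≠ 0)
  ((~B /\ B) /\ ~B) = min(0, 0) = 0
  (B -> B): 0.49 ≤ 0.49, so result = 1
  (((~B /\ B) /\ ~B) -> (B -> B)): 0 ≤ 1, so result = 1
  ((A -> ~B) /\ (((~B /\ B) /\ ~B) -> (B -> B))) = min(0, 1) = 0
  Gödel value = 0
Łukasiewicz evaluation:
  ~B: Łukasiewicz ¬ gives 1 − 0.49 = 0.51
  (A -> ~B): min(1, 1 − 0.43 + 0.51) = 1
  ~B: Łukasiewicz ¬ gives 1 − 0.49 = 0.51
  (~B /\ B) = min(0.51, 0.49) = 0.49
  ~B: Łukasiewicz ¬ gives 1 − 0.49 = 0.51
  ((~B /\ B) /\ ~B) = min(0.49, 0.51) = 0.49
  (B -> B): min(1, 1 − 0.49 + 0.49) = 1
  (((~B /\ B) /\ ~B) -> (B -> B)): min(1, 1 − 0.49 + 1) = 1
  ((A -> ~B) /\ (((~B /\ B) /\ ~B) -> (B -> B))) = min(1, 1) = 1
  Łukasiewicz value = 1
Difference: 0 − 1 = -1.00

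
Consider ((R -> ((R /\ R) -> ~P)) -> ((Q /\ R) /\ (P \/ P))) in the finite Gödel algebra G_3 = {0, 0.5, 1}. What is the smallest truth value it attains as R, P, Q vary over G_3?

0.00

The minimum is attained at R = 0, P = 0, Q = 0:
  (R /\ R) = min(0, 0) = 0
  ~P: Gödel ¬ of 0 = 1 (operand is 0)
  ((R /\ R) -> ~P): 0 ≤ 1, so result = 1
  (R -> ((R /\ R) -> ~P)): 0 ≤ 1, so result = 1
  (Q /\ R) = min(0, 0) = 0
  (P \/ P) = max(0, 0) = 0
  ((Q /\ R) /\ (P \/ P)) = min(0, 0) = 0
  ((R -> ((R /\ R) -> ~P)) -> ((Q /\ R) /\ (P \/ P))): 1 > 0, so result = 0
Checking all 27 assignments confirms none give a value below 0.00.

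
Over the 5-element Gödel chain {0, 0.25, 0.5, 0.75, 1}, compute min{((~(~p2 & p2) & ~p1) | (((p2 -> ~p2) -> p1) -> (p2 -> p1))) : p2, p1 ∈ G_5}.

The minimum is attained at p2 = 0.5, p1 = 0.25:
  ~p2: Gödel ¬ of 0.5 = 0 (operand ≠ 0)
  (~p2 & p2) = min(0, 0.5) = 0
  ~(~p2 & p2): Gödel ¬ of 0 = 1 (operand is 0)
  ~p1: Gödel ¬ of 0.25 = 0 (operand ≠ 0)
  (~(~p2 & p2) & ~p1) = min(1, 0) = 0
  ~p2: Gödel ¬ of 0.5 = 0 (operand ≠ 0)
  (p2 -> ~p2): 0.5 > 0, so result = 0
  ((p2 -> ~p2) -> p1): 0 ≤ 0.25, so result = 1
  (p2 -> p1): 0.5 > 0.25, so result = 0.25
  (((p2 -> ~p2) -> p1) -> (p2 -> p1)): 1 > 0.25, so result = 0.25
  ((~(~p2 & p2) & ~p1) | (((p2 -> ~p2) -> p1) -> (p2 -> p1))) = max(0, 0.25) = 0.25
Checking all 25 assignments confirms none give a value below 0.25.

0.25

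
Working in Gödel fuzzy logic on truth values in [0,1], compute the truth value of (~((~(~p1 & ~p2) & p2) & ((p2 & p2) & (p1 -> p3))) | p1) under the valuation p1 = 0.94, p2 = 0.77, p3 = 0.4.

0.94

~p1: Gödel ¬ of 0.94 = 0 (operand ≠ 0)
~p2: Gödel ¬ of 0.77 = 0 (operand ≠ 0)
(~p1 & ~p2) = min(0, 0) = 0
~(~p1 & ~p2): Gödel ¬ of 0 = 1 (operand is 0)
(~(~p1 & ~p2) & p2) = min(1, 0.77) = 0.77
(p2 & p2) = min(0.77, 0.77) = 0.77
(p1 -> p3): 0.94 > 0.4, so result = 0.4
((p2 & p2) & (p1 -> p3)) = min(0.77, 0.4) = 0.4
((~(~p1 & ~p2) & p2) & ((p2 & p2) & (p1 -> p3))) = min(0.77, 0.4) = 0.4
~((~(~p1 & ~p2) & p2) & ((p2 & p2) & (p1 -> p3))): Gödel ¬ of 0.4 = 0 (operand ≠ 0)
(~((~(~p1 & ~p2) & p2) & ((p2 & p2) & (p1 -> p3))) | p1) = max(0, 0.94) = 0.94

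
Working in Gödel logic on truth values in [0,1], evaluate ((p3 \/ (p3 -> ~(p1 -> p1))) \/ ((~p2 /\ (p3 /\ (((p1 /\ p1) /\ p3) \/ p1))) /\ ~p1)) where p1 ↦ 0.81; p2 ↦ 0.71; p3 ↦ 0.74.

0.74

(p1 -> p1): 0.81 ≤ 0.81, so result = 1
~(p1 -> p1): Gödel ¬ of 1 = 0 (operand ≠ 0)
(p3 -> ~(p1 -> p1)): 0.74 > 0, so result = 0
(p3 \/ (p3 -> ~(p1 -> p1))) = max(0.74, 0) = 0.74
~p2: Gödel ¬ of 0.71 = 0 (operand ≠ 0)
(p1 /\ p1) = min(0.81, 0.81) = 0.81
((p1 /\ p1) /\ p3) = min(0.81, 0.74) = 0.74
(((p1 /\ p1) /\ p3) \/ p1) = max(0.74, 0.81) = 0.81
(p3 /\ (((p1 /\ p1) /\ p3) \/ p1)) = min(0.74, 0.81) = 0.74
(~p2 /\ (p3 /\ (((p1 /\ p1) /\ p3) \/ p1))) = min(0, 0.74) = 0
~p1: Gödel ¬ of 0.81 = 0 (operand ≠ 0)
((~p2 /\ (p3 /\ (((p1 /\ p1) /\ p3) \/ p1))) /\ ~p1) = min(0, 0) = 0
((p3 \/ (p3 -> ~(p1 -> p1))) \/ ((~p2 /\ (p3 /\ (((p1 /\ p1) /\ p3) \/ p1))) /\ ~p1)) = max(0.74, 0) = 0.74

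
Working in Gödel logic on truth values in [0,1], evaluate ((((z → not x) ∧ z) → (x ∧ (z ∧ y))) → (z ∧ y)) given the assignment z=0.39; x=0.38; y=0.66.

0.39

not x: Gödel ¬ of 0.38 = 0 (operand ≠ 0)
(z → not x): 0.39 > 0, so result = 0
((z → not x) ∧ z) = min(0, 0.39) = 0
(z ∧ y) = min(0.39, 0.66) = 0.39
(x ∧ (z ∧ y)) = min(0.38, 0.39) = 0.38
(((z → not x) ∧ z) → (x ∧ (z ∧ y))): 0 ≤ 0.38, so result = 1
(z ∧ y) = min(0.39, 0.66) = 0.39
((((z → not x) ∧ z) → (x ∧ (z ∧ y))) → (z ∧ y)): 1 > 0.39, so result = 0.39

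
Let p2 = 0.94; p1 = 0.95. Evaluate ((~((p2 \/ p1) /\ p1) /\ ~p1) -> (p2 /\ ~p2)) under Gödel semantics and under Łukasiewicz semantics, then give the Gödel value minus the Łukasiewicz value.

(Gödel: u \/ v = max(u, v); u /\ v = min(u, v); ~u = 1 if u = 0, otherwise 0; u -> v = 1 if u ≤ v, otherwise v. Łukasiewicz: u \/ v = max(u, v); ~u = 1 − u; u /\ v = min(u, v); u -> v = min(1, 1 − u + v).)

0.00

Gödel evaluation:
  (p2 \/ p1) = max(0.94, 0.95) = 0.95
  ((p2 \/ p1) /\ p1) = min(0.95, 0.95) = 0.95
  ~((p2 \/ p1) /\ p1): Gödel ¬ of 0.95 = 0 (operand ≠ 0)
  ~p1: Gödel ¬ of 0.95 = 0 (operand ≠ 0)
  (~((p2 \/ p1) /\ p1) /\ ~p1) = min(0, 0) = 0
  ~p2: Gödel ¬ of 0.94 = 0 (operand ≠ 0)
  (p2 /\ ~p2) = min(0.94, 0) = 0
  ((~((p2 \/ p1) /\ p1) /\ ~p1) -> (p2 /\ ~p2)): 0 ≤ 0, so result = 1
  Gödel value = 1
Łukasiewicz evaluation:
  (p2 \/ p1) = max(0.94, 0.95) = 0.95
  ((p2 \/ p1) /\ p1) = min(0.95, 0.95) = 0.95
  ~((p2 \/ p1) /\ p1): Łukasiewicz ¬ gives 1 − 0.95 = 0.05
  ~p1: Łukasiewicz ¬ gives 1 − 0.95 = 0.05
  (~((p2 \/ p1) /\ p1) /\ ~p1) = min(0.05, 0.05) = 0.05
  ~p2: Łukasiewicz ¬ gives 1 − 0.94 = 0.06
  (p2 /\ ~p2) = min(0.94, 0.06) = 0.06
  ((~((p2 \/ p1) /\ p1) /\ ~p1) -> (p2 /\ ~p2)): min(1, 1 − 0.05 + 0.06) = 1
  Łukasiewicz value = 1
Difference: 1 − 1 = 0.00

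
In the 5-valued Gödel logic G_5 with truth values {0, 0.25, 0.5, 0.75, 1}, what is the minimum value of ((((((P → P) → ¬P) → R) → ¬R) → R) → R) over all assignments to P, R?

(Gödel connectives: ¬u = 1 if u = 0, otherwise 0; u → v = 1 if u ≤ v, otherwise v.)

The minimum is attained at P = 0, R = 0.25:
  (P → P): 0 ≤ 0, so result = 1
  ¬P: Gödel ¬ of 0 = 1 (operand is 0)
  ((P → P) → ¬P): 1 ≤ 1, so result = 1
  (((P → P) → ¬P) → R): 1 > 0.25, so result = 0.25
  ¬R: Gödel ¬ of 0.25 = 0 (operand ≠ 0)
  ((((P → P) → ¬P) → R) → ¬R): 0.25 > 0, so result = 0
  (((((P → P) → ¬P) → R) → ¬R) → R): 0 ≤ 0.25, so result = 1
  ((((((P → P) → ¬P) → R) → ¬R) → R) → R): 1 > 0.25, so result = 0.25
Checking all 25 assignments confirms none give a value below 0.25.

0.25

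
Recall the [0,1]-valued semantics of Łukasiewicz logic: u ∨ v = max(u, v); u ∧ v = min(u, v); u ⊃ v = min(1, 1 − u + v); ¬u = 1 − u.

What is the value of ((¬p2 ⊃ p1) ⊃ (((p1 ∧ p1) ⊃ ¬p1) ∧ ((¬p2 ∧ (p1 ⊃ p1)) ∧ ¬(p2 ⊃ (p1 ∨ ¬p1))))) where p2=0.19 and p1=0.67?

0.14

¬p2: Łukasiewicz ¬ gives 1 − 0.19 = 0.81
(¬p2 ⊃ p1): min(1, 1 − 0.81 + 0.67) = 0.86
(p1 ∧ p1) = min(0.67, 0.67) = 0.67
¬p1: Łukasiewicz ¬ gives 1 − 0.67 = 0.33
((p1 ∧ p1) ⊃ ¬p1): min(1, 1 − 0.67 + 0.33) = 0.66
¬p2: Łukasiewicz ¬ gives 1 − 0.19 = 0.81
(p1 ⊃ p1): min(1, 1 − 0.67 + 0.67) = 1
(¬p2 ∧ (p1 ⊃ p1)) = min(0.81, 1) = 0.81
¬p1: Łukasiewicz ¬ gives 1 − 0.67 = 0.33
(p1 ∨ ¬p1) = max(0.67, 0.33) = 0.67
(p2 ⊃ (p1 ∨ ¬p1)): min(1, 1 − 0.19 + 0.67) = 1
¬(p2 ⊃ (p1 ∨ ¬p1)): Łukasiewicz ¬ gives 1 − 1 = 0
((¬p2 ∧ (p1 ⊃ p1)) ∧ ¬(p2 ⊃ (p1 ∨ ¬p1))) = min(0.81, 0) = 0
(((p1 ∧ p1) ⊃ ¬p1) ∧ ((¬p2 ∧ (p1 ⊃ p1)) ∧ ¬(p2 ⊃ (p1 ∨ ¬p1)))) = min(0.66, 0) = 0
((¬p2 ⊃ p1) ⊃ (((p1 ∧ p1) ⊃ ¬p1) ∧ ((¬p2 ∧ (p1 ⊃ p1)) ∧ ¬(p2 ⊃ (p1 ∨ ¬p1))))): min(1, 1 − 0.86 + 0) = 0.14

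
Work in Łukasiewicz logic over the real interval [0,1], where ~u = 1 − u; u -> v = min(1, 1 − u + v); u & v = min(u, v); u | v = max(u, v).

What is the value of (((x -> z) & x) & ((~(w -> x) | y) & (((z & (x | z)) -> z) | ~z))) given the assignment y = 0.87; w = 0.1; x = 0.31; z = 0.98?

0.31

(x -> z): min(1, 1 − 0.31 + 0.98) = 1
((x -> z) & x) = min(1, 0.31) = 0.31
(w -> x): min(1, 1 − 0.1 + 0.31) = 1
~(w -> x): Łukasiewicz ¬ gives 1 − 1 = 0
(~(w -> x) | y) = max(0, 0.87) = 0.87
(x | z) = max(0.31, 0.98) = 0.98
(z & (x | z)) = min(0.98, 0.98) = 0.98
((z & (x | z)) -> z): min(1, 1 − 0.98 + 0.98) = 1
~z: Łukasiewicz ¬ gives 1 − 0.98 = 0.02
(((z & (x | z)) -> z) | ~z) = max(1, 0.02) = 1
((~(w -> x) | y) & (((z & (x | z)) -> z) | ~z)) = min(0.87, 1) = 0.87
(((x -> z) & x) & ((~(w -> x) | y) & (((z & (x | z)) -> z) | ~z))) = min(0.31, 0.87) = 0.31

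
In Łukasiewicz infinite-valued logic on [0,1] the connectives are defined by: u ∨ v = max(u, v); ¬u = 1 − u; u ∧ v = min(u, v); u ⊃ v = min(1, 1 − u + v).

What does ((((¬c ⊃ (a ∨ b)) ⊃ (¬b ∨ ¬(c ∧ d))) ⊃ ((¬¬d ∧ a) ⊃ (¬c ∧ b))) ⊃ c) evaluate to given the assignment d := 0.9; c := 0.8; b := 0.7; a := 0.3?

¬c: Łukasiewicz ¬ gives 1 − 0.8 = 0.2
(a ∨ b) = max(0.3, 0.7) = 0.7
(¬c ⊃ (a ∨ b)): min(1, 1 − 0.2 + 0.7) = 1
¬b: Łukasiewicz ¬ gives 1 − 0.7 = 0.3
(c ∧ d) = min(0.8, 0.9) = 0.8
¬(c ∧ d): Łukasiewicz ¬ gives 1 − 0.8 = 0.2
(¬b ∨ ¬(c ∧ d)) = max(0.3, 0.2) = 0.3
((¬c ⊃ (a ∨ b)) ⊃ (¬b ∨ ¬(c ∧ d))): min(1, 1 − 1 + 0.3) = 0.3
¬d: Łukasiewicz ¬ gives 1 − 0.9 = 0.1
¬¬d: Łukasiewicz ¬ gives 1 − 0.1 = 0.9
(¬¬d ∧ a) = min(0.9, 0.3) = 0.3
¬c: Łukasiewicz ¬ gives 1 − 0.8 = 0.2
(¬c ∧ b) = min(0.2, 0.7) = 0.2
((¬¬d ∧ a) ⊃ (¬c ∧ b)): min(1, 1 − 0.3 + 0.2) = 0.9
(((¬c ⊃ (a ∨ b)) ⊃ (¬b ∨ ¬(c ∧ d))) ⊃ ((¬¬d ∧ a) ⊃ (¬c ∧ b))): min(1, 1 − 0.3 + 0.9) = 1
((((¬c ⊃ (a ∨ b)) ⊃ (¬b ∨ ¬(c ∧ d))) ⊃ ((¬¬d ∧ a) ⊃ (¬c ∧ b))) ⊃ c): min(1, 1 − 1 + 0.8) = 0.8

0.80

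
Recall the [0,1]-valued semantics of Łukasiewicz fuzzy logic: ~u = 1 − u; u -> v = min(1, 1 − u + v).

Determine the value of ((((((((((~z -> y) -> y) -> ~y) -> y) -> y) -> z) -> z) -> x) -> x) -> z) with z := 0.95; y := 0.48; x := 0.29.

0.95

~z: Łukasiewicz ¬ gives 1 − 0.95 = 0.05
(~z -> y): min(1, 1 − 0.05 + 0.48) = 1
((~z -> y) -> y): min(1, 1 − 1 + 0.48) = 0.48
~y: Łukasiewicz ¬ gives 1 − 0.48 = 0.52
(((~z -> y) -> y) -> ~y): min(1, 1 − 0.48 + 0.52) = 1
((((~z -> y) -> y) -> ~y) -> y): min(1, 1 − 1 + 0.48) = 0.48
(((((~z -> y) -> y) -> ~y) -> y) -> y): min(1, 1 − 0.48 + 0.48) = 1
((((((~z -> y) -> y) -> ~y) -> y) -> y) -> z): min(1, 1 − 1 + 0.95) = 0.95
(((((((~z -> y) -> y) -> ~y) -> y) -> y) -> z) -> z): min(1, 1 − 0.95 + 0.95) = 1
((((((((~z -> y) -> y) -> ~y) -> y) -> y) -> z) -> z) -> x): min(1, 1 − 1 + 0.29) = 0.29
(((((((((~z -> y) -> y) -> ~y) -> y) -> y) -> z) -> z) -> x) -> x): min(1, 1 − 0.29 + 0.29) = 1
((((((((((~z -> y) -> y) -> ~y) -> y) -> y) -> z) -> z) -> x) -> x) -> z): min(1, 1 − 1 + 0.95) = 0.95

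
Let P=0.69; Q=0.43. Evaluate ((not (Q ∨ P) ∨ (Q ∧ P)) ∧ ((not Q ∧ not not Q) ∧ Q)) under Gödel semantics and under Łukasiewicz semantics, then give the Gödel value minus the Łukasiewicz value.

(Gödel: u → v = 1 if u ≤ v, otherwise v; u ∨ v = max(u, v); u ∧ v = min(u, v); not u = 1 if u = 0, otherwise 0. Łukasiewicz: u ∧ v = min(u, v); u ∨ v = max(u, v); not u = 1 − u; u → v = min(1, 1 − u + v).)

Gödel evaluation:
  (Q ∨ P) = max(0.43, 0.69) = 0.69
  not (Q ∨ P): Gödel ¬ of 0.69 = 0 (operand ≠ 0)
  (Q ∧ P) = min(0.43, 0.69) = 0.43
  (not (Q ∨ P) ∨ (Q ∧ P)) = max(0, 0.43) = 0.43
  not Q: Gödel ¬ of 0.43 = 0 (operand ≠ 0)
  not Q: Gödel ¬ of 0.43 = 0 (operand ≠ 0)
  not not Q: Gödel ¬ of 0 = 1 (operand is 0)
  (not Q ∧ not not Q) = min(0, 1) = 0
  ((not Q ∧ not not Q) ∧ Q) = min(0, 0.43) = 0
  ((not (Q ∨ P) ∨ (Q ∧ P)) ∧ ((not Q ∧ not not Q) ∧ Q)) = min(0.43, 0) = 0
  Gödel value = 0
Łukasiewicz evaluation:
  (Q ∨ P) = max(0.43, 0.69) = 0.69
  not (Q ∨ P): Łukasiewicz ¬ gives 1 − 0.69 = 0.31
  (Q ∧ P) = min(0.43, 0.69) = 0.43
  (not (Q ∨ P) ∨ (Q ∧ P)) = max(0.31, 0.43) = 0.43
  not Q: Łukasiewicz ¬ gives 1 − 0.43 = 0.57
  not Q: Łukasiewicz ¬ gives 1 − 0.43 = 0.57
  not not Q: Łukasiewicz ¬ gives 1 − 0.57 = 0.43
  (not Q ∧ not not Q) = min(0.57, 0.43) = 0.43
  ((not Q ∧ not not Q) ∧ Q) = min(0.43, 0.43) = 0.43
  ((not (Q ∨ P) ∨ (Q ∧ P)) ∧ ((not Q ∧ not not Q) ∧ Q)) = min(0.43, 0.43) = 0.43
  Łukasiewicz value = 0.43
Difference: 0 − 0.43 = -0.43

-0.43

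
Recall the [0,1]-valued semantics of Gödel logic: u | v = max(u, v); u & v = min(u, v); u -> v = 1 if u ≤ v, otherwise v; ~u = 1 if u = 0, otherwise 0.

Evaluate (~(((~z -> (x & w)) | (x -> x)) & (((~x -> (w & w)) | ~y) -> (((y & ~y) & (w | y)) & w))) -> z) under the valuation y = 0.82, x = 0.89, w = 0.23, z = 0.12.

~z: Gödel ¬ of 0.12 = 0 (operand ≠ 0)
(x & w) = min(0.89, 0.23) = 0.23
(~z -> (x & w)): 0 ≤ 0.23, so result = 1
(x -> x): 0.89 ≤ 0.89, so result = 1
((~z -> (x & w)) | (x -> x)) = max(1, 1) = 1
~x: Gödel ¬ of 0.89 = 0 (operand ≠ 0)
(w & w) = min(0.23, 0.23) = 0.23
(~x -> (w & w)): 0 ≤ 0.23, so result = 1
~y: Gödel ¬ of 0.82 = 0 (operand ≠ 0)
((~x -> (w & w)) | ~y) = max(1, 0) = 1
~y: Gödel ¬ of 0.82 = 0 (operand ≠ 0)
(y & ~y) = min(0.82, 0) = 0
(w | y) = max(0.23, 0.82) = 0.82
((y & ~y) & (w | y)) = min(0, 0.82) = 0
(((y & ~y) & (w | y)) & w) = min(0, 0.23) = 0
(((~x -> (w & w)) | ~y) -> (((y & ~y) & (w | y)) & w)): 1 > 0, so result = 0
(((~z -> (x & w)) | (x -> x)) & (((~x -> (w & w)) | ~y) -> (((y & ~y) & (w | y)) & w))) = min(1, 0) = 0
~(((~z -> (x & w)) | (x -> x)) & (((~x -> (w & w)) | ~y) -> (((y & ~y) & (w | y)) & w))): Gödel ¬ of 0 = 1 (operand is 0)
(~(((~z -> (x & w)) | (x -> x)) & (((~x -> (w & w)) | ~y) -> (((y & ~y) & (w | y)) & w))) -> z): 1 > 0.12, so result = 0.12

0.12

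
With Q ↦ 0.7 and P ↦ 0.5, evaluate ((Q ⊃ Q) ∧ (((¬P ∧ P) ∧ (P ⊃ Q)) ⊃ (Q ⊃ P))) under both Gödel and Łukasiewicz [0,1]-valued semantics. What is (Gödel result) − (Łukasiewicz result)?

0.00

Gödel evaluation:
  (Q ⊃ Q): 0.7 ≤ 0.7, so result = 1
  ¬P: Gödel ¬ of 0.5 = 0 (operand ≠ 0)
  (¬P ∧ P) = min(0, 0.5) = 0
  (P ⊃ Q): 0.5 ≤ 0.7, so result = 1
  ((¬P ∧ P) ∧ (P ⊃ Q)) = min(0, 1) = 0
  (Q ⊃ P): 0.7 > 0.5, so result = 0.5
  (((¬P ∧ P) ∧ (P ⊃ Q)) ⊃ (Q ⊃ P)): 0 ≤ 0.5, so result = 1
  ((Q ⊃ Q) ∧ (((¬P ∧ P) ∧ (P ⊃ Q)) ⊃ (Q ⊃ P))) = min(1, 1) = 1
  Gödel value = 1
Łukasiewicz evaluation:
  (Q ⊃ Q): min(1, 1 − 0.7 + 0.7) = 1
  ¬P: Łukasiewicz ¬ gives 1 − 0.5 = 0.5
  (¬P ∧ P) = min(0.5, 0.5) = 0.5
  (P ⊃ Q): min(1, 1 − 0.5 + 0.7) = 1
  ((¬P ∧ P) ∧ (P ⊃ Q)) = min(0.5, 1) = 0.5
  (Q ⊃ P): min(1, 1 − 0.7 + 0.5) = 0.8
  (((¬P ∧ P) ∧ (P ⊃ Q)) ⊃ (Q ⊃ P)): min(1, 1 − 0.5 + 0.8) = 1
  ((Q ⊃ Q) ∧ (((¬P ∧ P) ∧ (P ⊃ Q)) ⊃ (Q ⊃ P))) = min(1, 1) = 1
  Łukasiewicz value = 1
Difference: 1 − 1 = 0.00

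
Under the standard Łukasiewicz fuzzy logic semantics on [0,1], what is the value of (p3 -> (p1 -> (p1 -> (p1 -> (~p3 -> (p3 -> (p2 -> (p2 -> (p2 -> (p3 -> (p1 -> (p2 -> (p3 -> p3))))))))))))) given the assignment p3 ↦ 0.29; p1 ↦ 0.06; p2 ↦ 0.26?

~p3: Łukasiewicz ¬ gives 1 − 0.29 = 0.71
(p3 -> p3): min(1, 1 − 0.29 + 0.29) = 1
(p2 -> (p3 -> p3)): min(1, 1 − 0.26 + 1) = 1
(p1 -> (p2 -> (p3 -> p3))): min(1, 1 − 0.06 + 1) = 1
(p3 -> (p1 -> (p2 -> (p3 -> p3)))): min(1, 1 − 0.29 + 1) = 1
(p2 -> (p3 -> (p1 -> (p2 -> (p3 -> p3))))): min(1, 1 − 0.26 + 1) = 1
(p2 -> (p2 -> (p3 -> (p1 -> (p2 -> (p3 -> p3)))))): min(1, 1 − 0.26 + 1) = 1
(p2 -> (p2 -> (p2 -> (p3 -> (p1 -> (p2 -> (p3 -> p3))))))): min(1, 1 − 0.26 + 1) = 1
(p3 -> (p2 -> (p2 -> (p2 -> (p3 -> (p1 -> (p2 -> (p3 -> p3)))))))): min(1, 1 − 0.29 + 1) = 1
(~p3 -> (p3 -> (p2 -> (p2 -> (p2 -> (p3 -> (p1 -> (p2 -> (p3 -> p3))))))))): min(1, 1 − 0.71 + 1) = 1
(p1 -> (~p3 -> (p3 -> (p2 -> (p2 -> (p2 -> (p3 -> (p1 -> (p2 -> (p3 -> p3)))))))))): min(1, 1 − 0.06 + 1) = 1
(p1 -> (p1 -> (~p3 -> (p3 -> (p2 -> (p2 -> (p2 -> (p3 -> (p1 -> (p2 -> (p3 -> p3))))))))))): min(1, 1 − 0.06 + 1) = 1
(p1 -> (p1 -> (p1 -> (~p3 -> (p3 -> (p2 -> (p2 -> (p2 -> (p3 -> (p1 -> (p2 -> (p3 -> p3)))))))))))): min(1, 1 − 0.06 + 1) = 1
(p3 -> (p1 -> (p1 -> (p1 -> (~p3 -> (p3 -> (p2 -> (p2 -> (p2 -> (p3 -> (p1 -> (p2 -> (p3 -> p3))))))))))))): min(1, 1 − 0.29 + 1) = 1

1.00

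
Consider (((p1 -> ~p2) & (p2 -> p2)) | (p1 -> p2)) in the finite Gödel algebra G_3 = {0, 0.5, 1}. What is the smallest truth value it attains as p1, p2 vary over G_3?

The minimum is attained at p1 = 1, p2 = 0.5:
  ~p2: Gödel ¬ of 0.5 = 0 (operand ≠ 0)
  (p1 -> ~p2): 1 > 0, so result = 0
  (p2 -> p2): 0.5 ≤ 0.5, so result = 1
  ((p1 -> ~p2) & (p2 -> p2)) = min(0, 1) = 0
  (p1 -> p2): 1 > 0.5, so result = 0.5
  (((p1 -> ~p2) & (p2 -> p2)) | (p1 -> p2)) = max(0, 0.5) = 0.5
Checking all 9 assignments confirms none give a value below 0.50.

0.50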